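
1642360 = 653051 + 989309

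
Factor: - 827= - 827^1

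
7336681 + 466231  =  7802912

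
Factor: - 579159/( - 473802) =2^ ( - 1 )*3^1*317^1*389^( - 1) = 951/778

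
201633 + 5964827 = 6166460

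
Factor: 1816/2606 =908/1303 = 2^2*227^1*1303^ ( - 1 ) 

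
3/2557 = 3/2557 =0.00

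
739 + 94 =833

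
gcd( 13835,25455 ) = 5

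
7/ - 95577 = - 7/95577 = - 0.00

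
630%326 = 304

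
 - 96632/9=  - 96632/9 = - 10736.89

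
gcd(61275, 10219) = 1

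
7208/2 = 3604= 3604.00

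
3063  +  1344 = 4407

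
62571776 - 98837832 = - 36266056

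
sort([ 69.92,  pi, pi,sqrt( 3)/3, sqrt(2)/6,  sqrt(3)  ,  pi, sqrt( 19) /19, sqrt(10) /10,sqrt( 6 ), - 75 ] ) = [-75, sqrt( 19) /19, sqrt( 2 )/6,sqrt(10 )/10,sqrt( 3)/3, sqrt( 3 ), sqrt( 6 ), pi, pi,pi,  69.92 ] 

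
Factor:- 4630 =-2^1*5^1  *  463^1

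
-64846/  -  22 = 32423/11 = 2947.55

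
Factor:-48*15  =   - 2^4*3^2*5^1= - 720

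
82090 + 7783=89873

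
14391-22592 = - 8201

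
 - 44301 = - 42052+-2249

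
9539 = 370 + 9169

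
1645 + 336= 1981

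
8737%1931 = 1013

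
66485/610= 13297/122  =  108.99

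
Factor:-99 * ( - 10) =2^1 * 3^2 * 5^1 * 11^1 = 990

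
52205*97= 5063885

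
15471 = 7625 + 7846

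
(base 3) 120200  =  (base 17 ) 17F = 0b110100111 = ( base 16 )1a7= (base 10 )423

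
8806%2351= 1753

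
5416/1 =5416 = 5416.00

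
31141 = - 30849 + 61990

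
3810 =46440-42630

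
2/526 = 1/263= 0.00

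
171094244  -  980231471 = - 809137227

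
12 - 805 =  - 793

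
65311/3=21770 +1/3 = 21770.33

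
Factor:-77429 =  - 11^1*7039^1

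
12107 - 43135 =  - 31028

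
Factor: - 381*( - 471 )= 179451 = 3^2*127^1 * 157^1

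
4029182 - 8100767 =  - 4071585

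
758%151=3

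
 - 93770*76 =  - 7126520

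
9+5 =14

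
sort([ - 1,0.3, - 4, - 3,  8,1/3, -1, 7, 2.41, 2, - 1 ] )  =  [ - 4, - 3, - 1, - 1, - 1, 0.3 , 1/3,2, 2.41,7,  8] 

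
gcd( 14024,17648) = 8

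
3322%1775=1547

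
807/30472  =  807/30472 = 0.03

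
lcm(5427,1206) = 10854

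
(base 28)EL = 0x19D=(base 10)413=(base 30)dn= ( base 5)3123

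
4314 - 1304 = 3010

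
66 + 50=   116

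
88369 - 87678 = 691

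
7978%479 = 314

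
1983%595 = 198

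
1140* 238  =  271320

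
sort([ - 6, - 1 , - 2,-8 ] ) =[ - 8,-6,  -  2, -1] 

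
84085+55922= 140007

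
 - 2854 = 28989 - 31843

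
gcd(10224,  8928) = 144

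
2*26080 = 52160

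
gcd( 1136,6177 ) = 71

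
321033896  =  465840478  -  144806582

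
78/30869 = 78/30869 =0.00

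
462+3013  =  3475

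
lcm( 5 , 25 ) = 25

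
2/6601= 2/6601 = 0.00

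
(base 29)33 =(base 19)4E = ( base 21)46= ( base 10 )90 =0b1011010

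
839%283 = 273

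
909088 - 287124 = 621964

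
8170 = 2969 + 5201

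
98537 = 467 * 211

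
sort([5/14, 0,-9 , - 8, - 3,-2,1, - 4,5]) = [- 9, - 8, - 4,-3  , - 2, 0 , 5/14, 1,5] 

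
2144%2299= 2144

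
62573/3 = 62573/3=20857.67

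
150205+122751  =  272956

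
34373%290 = 153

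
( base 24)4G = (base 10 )112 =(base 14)80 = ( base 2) 1110000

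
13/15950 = 13/15950 = 0.00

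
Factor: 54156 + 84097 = 23^1*6011^1 = 138253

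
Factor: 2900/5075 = 2^2*7^( - 1 ) = 4/7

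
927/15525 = 103/1725 = 0.06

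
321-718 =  - 397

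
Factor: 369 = 3^2*41^1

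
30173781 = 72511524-42337743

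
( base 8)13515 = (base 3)22011221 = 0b1011101001101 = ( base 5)142330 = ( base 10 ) 5965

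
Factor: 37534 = 2^1*7^2*383^1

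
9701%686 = 97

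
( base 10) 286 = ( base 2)100011110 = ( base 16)11e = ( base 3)101121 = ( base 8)436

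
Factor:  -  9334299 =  - 3^1* 13^1*71^1*3371^1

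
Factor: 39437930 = 2^1*5^1*7^1*37^1*15227^1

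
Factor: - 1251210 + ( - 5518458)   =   - 2^2*3^1*37^1*79^1*193^1 = - 6769668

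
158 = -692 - - 850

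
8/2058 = 4/1029 = 0.00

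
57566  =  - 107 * ( - 538)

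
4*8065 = 32260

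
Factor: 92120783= 4463^1*20641^1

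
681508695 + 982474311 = 1663983006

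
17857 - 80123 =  - 62266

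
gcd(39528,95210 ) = 2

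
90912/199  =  456 + 168/199 = 456.84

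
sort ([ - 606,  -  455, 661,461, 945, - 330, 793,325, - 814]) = [ - 814, - 606, - 455, - 330, 325, 461, 661,793, 945] 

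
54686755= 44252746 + 10434009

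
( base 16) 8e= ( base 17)86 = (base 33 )4a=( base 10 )142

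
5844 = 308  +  5536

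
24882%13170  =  11712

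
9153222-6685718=2467504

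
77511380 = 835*92828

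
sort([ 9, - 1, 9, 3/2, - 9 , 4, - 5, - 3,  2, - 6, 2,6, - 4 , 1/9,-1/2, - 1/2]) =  [- 9,-6,-5, - 4, - 3 , - 1,-1/2 , - 1/2,1/9,3/2,2 , 2 , 4,6, 9 , 9 ]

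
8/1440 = 1/180 = 0.01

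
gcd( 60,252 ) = 12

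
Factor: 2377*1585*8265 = 3^1 * 5^2* 19^1*29^1 *317^1 * 2377^1  =  31138759425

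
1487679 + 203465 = 1691144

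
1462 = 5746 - 4284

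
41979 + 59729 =101708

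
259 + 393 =652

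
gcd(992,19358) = 2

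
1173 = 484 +689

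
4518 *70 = 316260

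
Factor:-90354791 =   -  90354791^1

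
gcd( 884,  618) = 2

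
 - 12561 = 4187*( - 3)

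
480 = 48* 10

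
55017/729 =75  +  38/81  =  75.47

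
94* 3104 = 291776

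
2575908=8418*306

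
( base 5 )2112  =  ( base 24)BI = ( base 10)282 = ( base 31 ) 93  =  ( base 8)432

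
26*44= 1144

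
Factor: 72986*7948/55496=7^( - 1 )*991^( - 1)*1987^1*36493^1 = 72511591/6937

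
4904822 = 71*69082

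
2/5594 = 1/2797 = 0.00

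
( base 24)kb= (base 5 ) 3431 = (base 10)491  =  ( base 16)1eb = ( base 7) 1301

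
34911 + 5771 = 40682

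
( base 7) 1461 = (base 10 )582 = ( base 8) 1106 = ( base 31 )io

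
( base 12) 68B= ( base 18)2HH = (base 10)971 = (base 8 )1713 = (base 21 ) 245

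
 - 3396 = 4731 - 8127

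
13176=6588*2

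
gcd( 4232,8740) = 92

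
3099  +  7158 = 10257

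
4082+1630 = 5712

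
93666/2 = 46833= 46833.00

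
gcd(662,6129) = 1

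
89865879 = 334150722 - 244284843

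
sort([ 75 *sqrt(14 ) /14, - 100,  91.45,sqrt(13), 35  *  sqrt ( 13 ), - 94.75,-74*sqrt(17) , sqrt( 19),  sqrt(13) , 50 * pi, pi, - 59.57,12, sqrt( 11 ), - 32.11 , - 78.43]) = [ - 74*sqrt(17 ), - 100, - 94.75, - 78.43, - 59.57 , - 32.11,pi,sqrt (11 ),sqrt(13),sqrt(13),sqrt( 19), 12,  75 * sqrt( 14 ) /14,91.45 , 35*sqrt( 13),50*pi]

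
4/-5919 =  - 1 + 5915/5919=- 0.00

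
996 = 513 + 483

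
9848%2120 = 1368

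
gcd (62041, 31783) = 1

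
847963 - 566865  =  281098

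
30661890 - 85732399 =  - 55070509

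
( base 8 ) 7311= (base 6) 25305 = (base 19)a94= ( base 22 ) 7I1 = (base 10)3785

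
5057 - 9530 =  - 4473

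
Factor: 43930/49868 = 21965/24934= 2^(  -  1)*5^1*7^( - 1) * 13^(-1 )* 23^1 * 137^( - 1)*191^1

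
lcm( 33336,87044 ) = 1566792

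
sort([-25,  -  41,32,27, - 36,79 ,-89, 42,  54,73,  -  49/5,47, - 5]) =[-89, - 41, - 36 ,  -  25, - 49/5,-5,27,32,  42 , 47,54,  73, 79] 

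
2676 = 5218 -2542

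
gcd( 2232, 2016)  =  72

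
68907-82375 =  - 13468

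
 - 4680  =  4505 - 9185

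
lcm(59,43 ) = 2537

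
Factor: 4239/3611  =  27/23 = 3^3*23^ ( - 1)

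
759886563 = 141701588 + 618184975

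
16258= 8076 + 8182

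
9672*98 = 947856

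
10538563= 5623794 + 4914769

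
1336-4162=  - 2826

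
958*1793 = 1717694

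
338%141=56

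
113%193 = 113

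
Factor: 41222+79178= 2^4*5^2*7^1*43^1=   120400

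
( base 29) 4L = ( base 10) 137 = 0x89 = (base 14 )9b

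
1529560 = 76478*20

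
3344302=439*7618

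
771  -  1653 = - 882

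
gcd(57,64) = 1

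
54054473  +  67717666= 121772139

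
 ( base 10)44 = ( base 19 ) 26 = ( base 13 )35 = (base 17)2A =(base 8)54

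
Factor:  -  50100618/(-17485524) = 2^(-1 )*3^(-2 ) * 7^(-1) * 101^(-1 )*229^ ( - 1 )*8350103^1= 8350103/2914254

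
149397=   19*7863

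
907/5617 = 907/5617 = 0.16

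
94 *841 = 79054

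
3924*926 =3633624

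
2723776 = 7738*352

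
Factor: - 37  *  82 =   -  2^1*37^1 * 41^1 = - 3034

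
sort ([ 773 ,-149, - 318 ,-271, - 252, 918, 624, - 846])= [ -846, - 318, - 271,  -  252, - 149, 624 , 773,918]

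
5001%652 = 437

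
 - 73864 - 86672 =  - 160536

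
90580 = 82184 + 8396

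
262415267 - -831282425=1093697692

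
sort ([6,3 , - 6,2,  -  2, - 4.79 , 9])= [ - 6,-4.79, - 2 , 2, 3, 6 , 9 ]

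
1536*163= 250368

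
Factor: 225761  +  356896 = 582657 = 3^1 * 359^1*541^1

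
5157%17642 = 5157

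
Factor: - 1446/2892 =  - 1/2 = - 2^( - 1 ) 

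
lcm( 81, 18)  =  162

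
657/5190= 219/1730 =0.13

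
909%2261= 909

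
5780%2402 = 976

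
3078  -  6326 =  - 3248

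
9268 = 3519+5749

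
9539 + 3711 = 13250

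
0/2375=0 = 0.00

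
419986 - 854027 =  - 434041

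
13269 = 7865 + 5404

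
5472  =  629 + 4843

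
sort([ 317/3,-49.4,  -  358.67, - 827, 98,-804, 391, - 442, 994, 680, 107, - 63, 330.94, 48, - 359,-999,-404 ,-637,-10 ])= [ - 999, -827,-804, - 637, - 442, - 404, - 359,-358.67, - 63,-49.4, - 10,48, 98, 317/3, 107, 330.94 , 391, 680,994]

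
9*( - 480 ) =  - 4320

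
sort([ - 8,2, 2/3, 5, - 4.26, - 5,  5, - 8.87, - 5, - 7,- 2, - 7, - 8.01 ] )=[  -  8.87, - 8.01, - 8, - 7, - 7, - 5, - 5,-4.26,- 2, 2/3, 2, 5, 5]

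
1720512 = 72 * 23896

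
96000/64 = 1500 = 1500.00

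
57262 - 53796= 3466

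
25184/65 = 387+29/65 = 387.45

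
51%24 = 3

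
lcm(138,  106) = 7314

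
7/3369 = 7/3369 =0.00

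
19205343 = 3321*5783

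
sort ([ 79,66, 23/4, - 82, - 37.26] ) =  [ - 82 , - 37.26, 23/4,66,79] 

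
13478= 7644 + 5834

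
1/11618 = 1/11618 = 0.00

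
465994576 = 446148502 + 19846074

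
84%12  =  0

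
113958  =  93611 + 20347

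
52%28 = 24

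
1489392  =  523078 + 966314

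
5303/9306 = 5303/9306 = 0.57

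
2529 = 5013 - 2484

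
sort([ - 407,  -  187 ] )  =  [ - 407,-187]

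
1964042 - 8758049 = -6794007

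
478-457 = 21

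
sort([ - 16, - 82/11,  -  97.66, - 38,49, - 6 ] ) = [  -  97.66, - 38, - 16, - 82/11, - 6,49]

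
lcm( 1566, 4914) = 142506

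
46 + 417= 463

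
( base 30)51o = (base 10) 4554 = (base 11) 3470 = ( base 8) 10712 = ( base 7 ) 16164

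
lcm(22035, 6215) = 242385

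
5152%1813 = 1526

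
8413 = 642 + 7771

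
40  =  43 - 3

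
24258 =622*39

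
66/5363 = 66/5363 = 0.01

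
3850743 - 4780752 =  -930009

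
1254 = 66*19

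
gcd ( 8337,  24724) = 7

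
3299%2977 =322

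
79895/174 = 2755/6 =459.17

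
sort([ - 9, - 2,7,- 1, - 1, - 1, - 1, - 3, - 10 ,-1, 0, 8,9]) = [ - 10  , - 9 , - 3 , - 2, - 1,- 1, - 1, - 1, - 1,0,7 , 8,9] 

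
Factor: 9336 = 2^3*3^1 * 389^1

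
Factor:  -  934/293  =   - 2^1 *293^ ( - 1 )*467^1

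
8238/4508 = 4119/2254 =1.83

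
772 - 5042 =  -4270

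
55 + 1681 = 1736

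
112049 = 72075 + 39974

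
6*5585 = 33510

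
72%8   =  0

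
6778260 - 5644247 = 1134013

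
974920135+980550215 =1955470350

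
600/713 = 600/713=0.84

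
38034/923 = 41 + 191/923 = 41.21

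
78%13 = 0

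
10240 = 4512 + 5728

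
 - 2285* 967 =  - 2209595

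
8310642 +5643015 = 13953657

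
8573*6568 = 56307464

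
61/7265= 61/7265 = 0.01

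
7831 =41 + 7790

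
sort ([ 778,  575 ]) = [ 575,778 ] 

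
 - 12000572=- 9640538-2360034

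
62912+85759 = 148671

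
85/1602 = 85/1602=0.05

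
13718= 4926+8792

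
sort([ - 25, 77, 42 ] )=[  -  25, 42,77 ] 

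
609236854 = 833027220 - 223790366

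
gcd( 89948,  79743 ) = 1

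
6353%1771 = 1040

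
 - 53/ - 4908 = 53/4908= 0.01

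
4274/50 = 2137/25 = 85.48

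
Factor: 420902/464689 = 2^1 * 47^( -1)*229^1*919^1*9887^( - 1 )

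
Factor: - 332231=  - 17^1*19543^1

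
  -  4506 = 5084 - 9590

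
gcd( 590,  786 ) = 2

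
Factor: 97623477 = 3^2*7^1*23^1  *89^1*757^1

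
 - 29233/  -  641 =45 + 388/641 = 45.61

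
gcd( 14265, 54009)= 9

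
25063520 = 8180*3064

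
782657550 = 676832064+105825486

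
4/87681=4/87681 =0.00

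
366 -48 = 318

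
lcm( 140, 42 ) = 420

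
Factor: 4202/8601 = 2^1*3^(-1 )*11^1*47^( - 1) *61^( -1 )*191^1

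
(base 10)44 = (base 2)101100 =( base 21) 22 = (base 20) 24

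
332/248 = 83/62  =  1.34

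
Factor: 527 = 17^1*31^1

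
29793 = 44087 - 14294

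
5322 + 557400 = 562722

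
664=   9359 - 8695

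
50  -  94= -44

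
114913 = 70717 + 44196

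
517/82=517/82 = 6.30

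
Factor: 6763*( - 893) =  - 6039359 = - 19^1 * 47^1*6763^1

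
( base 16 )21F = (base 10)543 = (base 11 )454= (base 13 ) 32a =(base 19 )19b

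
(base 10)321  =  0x141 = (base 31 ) ab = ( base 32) a1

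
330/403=330/403 = 0.82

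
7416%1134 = 612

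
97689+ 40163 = 137852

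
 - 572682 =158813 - 731495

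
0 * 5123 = 0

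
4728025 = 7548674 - 2820649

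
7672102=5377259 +2294843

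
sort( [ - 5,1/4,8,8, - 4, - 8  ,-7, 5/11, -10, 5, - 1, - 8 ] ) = [-10 ,- 8, - 8, - 7,  -  5, - 4 , - 1,1/4,5/11,5,8,8 ]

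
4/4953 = 4/4953 = 0.00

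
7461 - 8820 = -1359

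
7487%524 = 151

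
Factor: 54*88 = 4752 = 2^4*3^3*11^1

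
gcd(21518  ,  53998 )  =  406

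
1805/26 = 1805/26 = 69.42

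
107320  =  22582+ 84738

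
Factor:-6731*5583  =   - 37579173  =  - 3^1*53^1*127^1*1861^1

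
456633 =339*1347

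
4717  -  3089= 1628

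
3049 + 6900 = 9949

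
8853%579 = 168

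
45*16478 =741510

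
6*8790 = 52740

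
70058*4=280232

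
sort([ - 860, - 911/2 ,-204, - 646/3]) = [ - 860,-911/2,  -  646/3, - 204]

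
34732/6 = 17366/3 = 5788.67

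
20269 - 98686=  - 78417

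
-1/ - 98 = 1/98 = 0.01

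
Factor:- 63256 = -2^3*7907^1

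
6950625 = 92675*75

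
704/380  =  176/95=1.85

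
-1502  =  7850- 9352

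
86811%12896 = 9435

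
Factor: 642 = 2^1*3^1  *107^1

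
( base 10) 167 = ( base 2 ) 10100111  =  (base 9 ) 205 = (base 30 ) 5h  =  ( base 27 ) 65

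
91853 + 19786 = 111639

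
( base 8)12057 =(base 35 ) 47M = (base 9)7071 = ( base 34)4fx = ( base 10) 5167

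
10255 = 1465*7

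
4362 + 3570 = 7932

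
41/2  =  41/2 = 20.50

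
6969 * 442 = 3080298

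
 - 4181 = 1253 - 5434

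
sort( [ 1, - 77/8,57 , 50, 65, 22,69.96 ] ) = [-77/8 , 1,22, 50,57, 65,  69.96] 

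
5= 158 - 153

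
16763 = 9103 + 7660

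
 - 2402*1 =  - 2402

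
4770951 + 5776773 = 10547724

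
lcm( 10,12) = 60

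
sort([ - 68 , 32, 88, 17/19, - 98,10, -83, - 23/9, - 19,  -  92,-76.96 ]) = [- 98, - 92, - 83, - 76.96, - 68, - 19, - 23/9,17/19,  10, 32,  88]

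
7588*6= 45528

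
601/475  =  601/475 =1.27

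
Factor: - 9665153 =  - 43^1 * 224771^1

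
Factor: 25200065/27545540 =2^( - 2)*11^1*23^1*1811^1*125207^(  -  1) = 458183/500828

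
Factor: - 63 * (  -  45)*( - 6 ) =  - 2^1*3^5*5^1*7^1  =  - 17010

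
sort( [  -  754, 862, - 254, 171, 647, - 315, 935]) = [ - 754,-315 , - 254,171, 647, 862 , 935]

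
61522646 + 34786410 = 96309056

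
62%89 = 62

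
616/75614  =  4/491 =0.01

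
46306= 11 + 46295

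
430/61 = 7 + 3/61 = 7.05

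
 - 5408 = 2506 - 7914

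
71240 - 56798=14442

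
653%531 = 122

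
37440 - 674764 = -637324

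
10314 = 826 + 9488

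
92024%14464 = 5240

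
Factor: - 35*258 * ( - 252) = 2275560 = 2^3*3^3*5^1*7^2*43^1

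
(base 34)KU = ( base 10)710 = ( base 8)1306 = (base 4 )23012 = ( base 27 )Q8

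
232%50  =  32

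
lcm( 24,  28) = 168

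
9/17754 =3/5918 = 0.00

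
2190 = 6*365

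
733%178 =21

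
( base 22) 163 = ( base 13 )388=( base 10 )619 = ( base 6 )2511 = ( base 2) 1001101011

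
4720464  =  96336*49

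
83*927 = 76941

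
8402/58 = 144 + 25/29 = 144.86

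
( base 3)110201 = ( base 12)247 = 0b101010111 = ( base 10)343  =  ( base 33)AD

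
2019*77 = 155463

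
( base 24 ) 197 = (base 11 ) 667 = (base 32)ov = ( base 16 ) 31f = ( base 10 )799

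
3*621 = 1863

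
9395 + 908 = 10303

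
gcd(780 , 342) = 6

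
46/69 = 2/3 =0.67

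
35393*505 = 17873465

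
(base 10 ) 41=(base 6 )105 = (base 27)1E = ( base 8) 51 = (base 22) 1j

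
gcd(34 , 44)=2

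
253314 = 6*42219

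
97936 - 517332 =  - 419396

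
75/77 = 75/77= 0.97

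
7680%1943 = 1851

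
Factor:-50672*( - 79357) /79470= 2^3* 3^(-2)*5^( - 1)*883^( - 1)*3167^1*79357^1 = 2010588952/39735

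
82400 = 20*4120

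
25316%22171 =3145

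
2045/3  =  681+2/3 = 681.67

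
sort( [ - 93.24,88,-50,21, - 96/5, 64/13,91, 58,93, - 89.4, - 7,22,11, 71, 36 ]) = [ - 93.24, - 89.4, -50, - 96/5, - 7,64/13, 11 , 21,22,36,58, 71, 88,91,93 ]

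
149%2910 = 149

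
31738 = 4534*7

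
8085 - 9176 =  - 1091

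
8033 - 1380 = 6653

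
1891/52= 36 + 19/52 = 36.37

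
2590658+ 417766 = 3008424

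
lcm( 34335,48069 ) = 240345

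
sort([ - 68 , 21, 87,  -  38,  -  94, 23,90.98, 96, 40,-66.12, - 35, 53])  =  [ - 94, - 68, - 66.12, - 38, - 35, 21, 23,40,53, 87, 90.98, 96]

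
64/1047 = 64/1047 = 0.06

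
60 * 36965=2217900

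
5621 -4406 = 1215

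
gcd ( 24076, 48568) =52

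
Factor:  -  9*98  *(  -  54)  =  2^2*3^5*7^2 = 47628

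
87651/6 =29217/2 = 14608.50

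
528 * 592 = 312576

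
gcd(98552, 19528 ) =8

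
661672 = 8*82709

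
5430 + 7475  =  12905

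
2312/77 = 2312/77 = 30.03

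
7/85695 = 7/85695 =0.00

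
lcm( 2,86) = 86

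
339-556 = - 217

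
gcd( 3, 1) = 1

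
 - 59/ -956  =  59/956  =  0.06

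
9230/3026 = 4615/1513  =  3.05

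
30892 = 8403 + 22489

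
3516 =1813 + 1703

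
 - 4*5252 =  - 21008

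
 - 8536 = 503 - 9039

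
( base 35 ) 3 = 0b11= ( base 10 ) 3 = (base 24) 3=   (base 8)3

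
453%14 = 5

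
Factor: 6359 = 6359^1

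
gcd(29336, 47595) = 19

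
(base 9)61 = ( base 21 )2D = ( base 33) 1m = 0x37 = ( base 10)55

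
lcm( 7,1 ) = 7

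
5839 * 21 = 122619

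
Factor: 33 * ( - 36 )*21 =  - 24948 =- 2^2*3^4*7^1*11^1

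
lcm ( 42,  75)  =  1050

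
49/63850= 49/63850 = 0.00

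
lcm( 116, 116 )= 116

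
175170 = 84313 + 90857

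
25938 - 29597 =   -  3659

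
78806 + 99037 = 177843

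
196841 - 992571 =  - 795730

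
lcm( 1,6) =6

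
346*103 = 35638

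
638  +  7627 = 8265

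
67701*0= 0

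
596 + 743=1339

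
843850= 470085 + 373765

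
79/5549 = 79/5549 = 0.01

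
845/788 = 845/788 = 1.07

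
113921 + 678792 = 792713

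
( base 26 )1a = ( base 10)36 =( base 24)1c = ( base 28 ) 18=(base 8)44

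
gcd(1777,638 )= 1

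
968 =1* 968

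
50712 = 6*8452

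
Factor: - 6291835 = -5^1 * 11^1*139^1*823^1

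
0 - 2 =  - 2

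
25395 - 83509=- 58114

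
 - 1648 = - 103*16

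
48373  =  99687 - 51314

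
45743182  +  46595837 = 92339019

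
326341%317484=8857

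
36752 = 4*9188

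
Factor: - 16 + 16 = 0=0^1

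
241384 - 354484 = -113100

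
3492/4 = 873 = 873.00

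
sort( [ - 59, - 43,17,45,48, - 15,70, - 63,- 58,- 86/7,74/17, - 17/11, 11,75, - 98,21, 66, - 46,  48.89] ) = [ -98,  -  63, - 59 , - 58,-46,-43  ,-15, - 86/7, - 17/11,74/17,11,17,21,45,48,48.89, 66, 70,75] 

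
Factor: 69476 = 2^2*11^1 * 1579^1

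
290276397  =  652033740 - 361757343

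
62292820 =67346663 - 5053843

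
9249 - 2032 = 7217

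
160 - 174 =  - 14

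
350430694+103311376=453742070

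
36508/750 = 18254/375=48.68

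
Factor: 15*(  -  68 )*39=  - 39780 = -2^2 * 3^2*5^1*13^1*17^1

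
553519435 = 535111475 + 18407960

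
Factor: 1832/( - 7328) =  - 1/4 = - 2^(  -  2 )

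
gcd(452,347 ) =1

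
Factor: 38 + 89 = 127^1=127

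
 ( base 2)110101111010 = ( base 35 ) 2SK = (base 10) 3450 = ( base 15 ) 1050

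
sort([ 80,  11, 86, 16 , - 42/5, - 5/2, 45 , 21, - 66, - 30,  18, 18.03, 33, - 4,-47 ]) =[-66 , - 47, - 30, - 42/5, - 4 ,- 5/2,11,  16,18, 18.03, 21,33,45, 80,86] 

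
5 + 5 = 10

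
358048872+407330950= 765379822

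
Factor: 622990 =2^1*5^1 * 62299^1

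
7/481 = 7/481 = 0.01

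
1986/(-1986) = -1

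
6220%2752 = 716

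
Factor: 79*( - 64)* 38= - 192128 = - 2^7  *  19^1*79^1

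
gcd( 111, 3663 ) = 111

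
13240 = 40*331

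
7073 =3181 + 3892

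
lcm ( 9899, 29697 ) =29697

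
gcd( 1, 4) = 1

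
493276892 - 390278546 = 102998346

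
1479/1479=1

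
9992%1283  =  1011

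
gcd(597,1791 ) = 597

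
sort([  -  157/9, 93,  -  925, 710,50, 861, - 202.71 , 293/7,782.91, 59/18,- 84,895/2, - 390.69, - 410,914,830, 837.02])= [ - 925, - 410, - 390.69,  -  202.71 , - 84, - 157/9, 59/18,293/7,50, 93,895/2, 710,782.91,830, 837.02,861, 914]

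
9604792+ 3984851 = 13589643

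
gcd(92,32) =4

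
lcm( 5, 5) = 5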